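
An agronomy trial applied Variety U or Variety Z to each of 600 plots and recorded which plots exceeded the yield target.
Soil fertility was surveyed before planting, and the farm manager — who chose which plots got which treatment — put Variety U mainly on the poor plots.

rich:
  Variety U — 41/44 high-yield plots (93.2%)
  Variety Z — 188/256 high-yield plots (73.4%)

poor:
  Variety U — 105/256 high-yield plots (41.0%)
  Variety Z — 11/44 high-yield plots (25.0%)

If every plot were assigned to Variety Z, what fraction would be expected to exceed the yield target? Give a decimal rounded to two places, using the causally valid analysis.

0.49

Here soil fertility is a common cause — it drives both which variety a case falls under and the outcome. The crude comparison mixes populations; the stratum-specific rates are the causally relevant ones.
Standardising Variety Z to the population soil fertility mix: 0.500·188/256 + 0.500·11/44 = 0.492.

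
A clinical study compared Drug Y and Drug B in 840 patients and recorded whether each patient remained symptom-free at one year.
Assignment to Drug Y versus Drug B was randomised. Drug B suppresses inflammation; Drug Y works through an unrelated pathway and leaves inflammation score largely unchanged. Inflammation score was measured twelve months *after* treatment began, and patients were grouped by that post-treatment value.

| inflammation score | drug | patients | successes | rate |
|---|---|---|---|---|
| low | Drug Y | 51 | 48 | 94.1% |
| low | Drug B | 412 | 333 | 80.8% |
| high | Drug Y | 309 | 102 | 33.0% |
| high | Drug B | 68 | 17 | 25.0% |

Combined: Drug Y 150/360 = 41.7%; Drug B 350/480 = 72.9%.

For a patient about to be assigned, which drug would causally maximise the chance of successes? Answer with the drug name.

Drug B

Drug Y is higher inside every inflammation score stratum but Drug B is higher in aggregate. Whether to stratify depends on how inflammation score relates to the drug.
Inflammation score here is a post-treatment variable shaped by the drug; conditioning on it would introduce bias rather than remove it. The overall comparison is the causal one.
Pooled: Drug Y 41.7% vs Drug B 72.9%; Drug B is higher overall.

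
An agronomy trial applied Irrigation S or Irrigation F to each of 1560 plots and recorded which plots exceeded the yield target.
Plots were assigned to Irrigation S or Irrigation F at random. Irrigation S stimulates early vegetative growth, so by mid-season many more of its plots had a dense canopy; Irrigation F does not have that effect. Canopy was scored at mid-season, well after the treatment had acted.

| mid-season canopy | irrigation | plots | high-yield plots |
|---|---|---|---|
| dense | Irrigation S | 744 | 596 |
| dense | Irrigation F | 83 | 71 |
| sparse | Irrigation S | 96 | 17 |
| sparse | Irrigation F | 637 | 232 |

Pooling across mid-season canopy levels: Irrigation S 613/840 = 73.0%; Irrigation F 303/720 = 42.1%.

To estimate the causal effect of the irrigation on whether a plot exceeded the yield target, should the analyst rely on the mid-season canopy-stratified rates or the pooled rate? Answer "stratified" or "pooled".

The stratified and pooled comparisons disagree (Irrigation F wins within each mid-season canopy; Irrigation S wins overall), so the answer turns on the causal role of mid-season canopy.
Mid-season canopy is downstream of the irrigation. One should not condition on a consequence of treatment, so the overall rates are the right comparison.
Pooled: Irrigation S 73.0% vs Irrigation F 42.1%; Irrigation S is higher overall.

pooled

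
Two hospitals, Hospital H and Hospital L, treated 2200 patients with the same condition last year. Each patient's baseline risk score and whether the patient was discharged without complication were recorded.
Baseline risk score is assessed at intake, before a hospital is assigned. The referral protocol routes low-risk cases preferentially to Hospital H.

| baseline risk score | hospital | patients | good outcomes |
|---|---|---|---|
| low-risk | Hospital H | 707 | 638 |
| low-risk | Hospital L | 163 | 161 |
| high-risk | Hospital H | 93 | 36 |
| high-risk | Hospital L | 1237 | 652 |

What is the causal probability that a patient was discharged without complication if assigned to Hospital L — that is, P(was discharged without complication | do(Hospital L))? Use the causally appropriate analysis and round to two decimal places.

0.71

Nothing the hospital does changes baseline risk score; the imbalance is an allocation artefact. With baseline risk score also predicting the outcome, the pooled figure is confounded, and the within-stratum comparison is the causal one.
Standardising Hospital L to the population baseline risk score mix: 0.395·161/163 + 0.605·652/1237 = 0.709.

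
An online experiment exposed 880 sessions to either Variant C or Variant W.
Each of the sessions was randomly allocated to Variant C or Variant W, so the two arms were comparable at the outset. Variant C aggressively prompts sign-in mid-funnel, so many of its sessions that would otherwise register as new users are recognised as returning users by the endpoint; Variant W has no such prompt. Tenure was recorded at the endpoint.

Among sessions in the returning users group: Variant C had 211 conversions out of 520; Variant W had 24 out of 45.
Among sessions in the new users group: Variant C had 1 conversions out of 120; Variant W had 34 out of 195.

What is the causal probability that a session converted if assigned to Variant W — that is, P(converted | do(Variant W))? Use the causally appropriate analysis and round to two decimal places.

Within every user tenure level Variant W has the higher rate, yet pooled Variant C does — Simpson's reversal.
User tenure lies on the pathway variant → user tenure → outcome, so adjusting for it blocks the indirect effect. For the total causal effect of variant, use the unadjusted pooled rates.
So P(outcome | do(Variant W)) is just the pooled rate for Variant W: 58/240 = 0.242.

0.24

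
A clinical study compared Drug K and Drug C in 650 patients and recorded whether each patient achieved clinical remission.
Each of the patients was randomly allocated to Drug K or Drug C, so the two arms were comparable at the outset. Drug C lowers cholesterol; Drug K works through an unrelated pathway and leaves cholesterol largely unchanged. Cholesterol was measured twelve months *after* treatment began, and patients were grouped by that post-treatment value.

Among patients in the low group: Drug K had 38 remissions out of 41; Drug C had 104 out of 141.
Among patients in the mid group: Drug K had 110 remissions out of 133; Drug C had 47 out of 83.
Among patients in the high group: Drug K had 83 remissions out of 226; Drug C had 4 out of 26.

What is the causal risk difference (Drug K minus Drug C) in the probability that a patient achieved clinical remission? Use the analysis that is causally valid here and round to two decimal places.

-0.04

Within every cholesterol level Drug K has the higher rate, yet pooled Drug C does — Simpson's reversal.
Cholesterol is downstream of the drug. One should not condition on a consequence of treatment, so the overall rates are the right comparison.
The causal difference is the pooled difference: 0.578 − 0.620 = -0.043.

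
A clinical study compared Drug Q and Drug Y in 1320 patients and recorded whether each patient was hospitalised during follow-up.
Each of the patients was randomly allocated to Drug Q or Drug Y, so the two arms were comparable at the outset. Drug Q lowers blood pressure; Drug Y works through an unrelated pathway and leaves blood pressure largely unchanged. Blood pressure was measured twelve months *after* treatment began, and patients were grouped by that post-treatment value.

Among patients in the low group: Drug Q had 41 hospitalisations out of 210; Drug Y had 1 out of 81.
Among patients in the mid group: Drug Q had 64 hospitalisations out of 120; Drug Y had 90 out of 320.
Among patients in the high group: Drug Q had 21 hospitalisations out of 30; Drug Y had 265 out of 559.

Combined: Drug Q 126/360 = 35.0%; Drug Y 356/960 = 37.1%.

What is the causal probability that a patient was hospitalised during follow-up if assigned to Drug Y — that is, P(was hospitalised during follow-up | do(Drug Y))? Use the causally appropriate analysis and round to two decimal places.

0.37

Because the drug influences blood pressure, blood pressure is a post-treatment mediator, not a confounder. Stratifying on it would bias the estimate; the causal effect is the crude pooled difference.
So P(outcome | do(Drug Y)) is just the pooled rate for Drug Y: 356/960 = 0.371.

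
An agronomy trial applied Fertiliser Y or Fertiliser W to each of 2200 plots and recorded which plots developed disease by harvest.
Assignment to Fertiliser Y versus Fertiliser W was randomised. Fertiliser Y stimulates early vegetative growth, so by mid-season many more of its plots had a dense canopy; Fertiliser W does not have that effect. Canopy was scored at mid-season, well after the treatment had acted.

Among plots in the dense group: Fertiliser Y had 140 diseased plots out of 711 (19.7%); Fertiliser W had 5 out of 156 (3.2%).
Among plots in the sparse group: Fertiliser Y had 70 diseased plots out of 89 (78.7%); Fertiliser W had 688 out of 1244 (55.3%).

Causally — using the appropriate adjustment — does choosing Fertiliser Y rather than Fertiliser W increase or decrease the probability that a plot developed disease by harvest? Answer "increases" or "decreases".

decreases

Within every mid-season canopy level Fertiliser W has the lower rate, yet pooled Fertiliser Y does — Simpson's reversal.
Mid-season canopy is recorded after the fertiliser and is itself shifted by it — it sits on the causal path from fertiliser to outcome. Conditioning on a mediator would strip out part of the effect we want; the pooled comparison gives the total causal effect.
Pooled: Fertiliser Y 26.2% vs Fertiliser W 49.5%; Fertiliser Y is lower overall.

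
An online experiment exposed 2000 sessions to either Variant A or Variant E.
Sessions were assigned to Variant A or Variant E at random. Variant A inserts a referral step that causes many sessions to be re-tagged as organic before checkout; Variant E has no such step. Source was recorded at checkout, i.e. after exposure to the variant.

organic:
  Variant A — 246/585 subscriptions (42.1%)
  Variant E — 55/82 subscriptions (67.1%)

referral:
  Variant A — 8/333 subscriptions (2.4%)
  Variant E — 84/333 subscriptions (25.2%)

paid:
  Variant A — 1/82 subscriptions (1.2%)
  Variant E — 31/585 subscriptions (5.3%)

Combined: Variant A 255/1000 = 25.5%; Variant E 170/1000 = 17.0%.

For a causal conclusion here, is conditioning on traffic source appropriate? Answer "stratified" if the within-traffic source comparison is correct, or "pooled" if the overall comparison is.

Traffic source lies on the pathway variant → traffic source → outcome, so adjusting for it blocks the indirect effect. For the total causal effect of variant, use the unadjusted pooled rates.
Pooled: Variant A 25.5% vs Variant E 17.0%; Variant A is higher overall.

pooled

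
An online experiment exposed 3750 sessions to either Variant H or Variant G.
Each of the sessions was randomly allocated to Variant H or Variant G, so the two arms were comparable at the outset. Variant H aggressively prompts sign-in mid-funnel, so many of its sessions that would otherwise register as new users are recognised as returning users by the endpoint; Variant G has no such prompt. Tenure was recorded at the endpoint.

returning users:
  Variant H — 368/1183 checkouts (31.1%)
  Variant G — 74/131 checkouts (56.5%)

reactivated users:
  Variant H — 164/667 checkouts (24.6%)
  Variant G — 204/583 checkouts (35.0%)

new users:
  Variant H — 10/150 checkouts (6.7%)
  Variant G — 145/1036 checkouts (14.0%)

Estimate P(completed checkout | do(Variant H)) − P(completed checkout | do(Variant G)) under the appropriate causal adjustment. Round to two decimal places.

Within every user tenure level Variant G has the higher rate, yet pooled Variant H does — Simpson's reversal.
User tenure lies on the pathway variant → user tenure → outcome, so adjusting for it blocks the indirect effect. For the total causal effect of variant, use the unadjusted pooled rates.
The causal difference is the pooled difference: 0.271 − 0.242 = +0.029.

+0.03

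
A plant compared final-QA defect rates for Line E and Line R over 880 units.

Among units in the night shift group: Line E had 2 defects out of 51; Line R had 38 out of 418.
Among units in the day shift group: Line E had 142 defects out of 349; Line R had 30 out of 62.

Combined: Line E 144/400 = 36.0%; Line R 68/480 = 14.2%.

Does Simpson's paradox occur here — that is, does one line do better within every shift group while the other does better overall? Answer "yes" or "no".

yes

Within each shift level (night shift 3.9% vs 9.1%; day shift 40.7% vs 48.4%), Line E has the lower rate every time. Pooled: 36.0% vs 14.2% — Line R has the lower rate overall. The two comparisons disagree.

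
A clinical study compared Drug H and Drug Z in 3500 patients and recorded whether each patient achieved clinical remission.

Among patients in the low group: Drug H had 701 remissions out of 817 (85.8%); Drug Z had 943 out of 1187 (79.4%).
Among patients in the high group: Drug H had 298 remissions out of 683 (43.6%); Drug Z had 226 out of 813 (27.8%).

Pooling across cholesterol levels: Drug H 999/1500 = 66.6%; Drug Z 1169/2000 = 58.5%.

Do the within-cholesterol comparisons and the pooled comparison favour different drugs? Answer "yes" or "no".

no

Within each cholesterol level (low 85.8% vs 79.4%; high 43.6% vs 27.8%), Drug H has the higher rate every time. Pooled: 66.6% vs 58.5% — Drug H has the higher rate overall. They agree.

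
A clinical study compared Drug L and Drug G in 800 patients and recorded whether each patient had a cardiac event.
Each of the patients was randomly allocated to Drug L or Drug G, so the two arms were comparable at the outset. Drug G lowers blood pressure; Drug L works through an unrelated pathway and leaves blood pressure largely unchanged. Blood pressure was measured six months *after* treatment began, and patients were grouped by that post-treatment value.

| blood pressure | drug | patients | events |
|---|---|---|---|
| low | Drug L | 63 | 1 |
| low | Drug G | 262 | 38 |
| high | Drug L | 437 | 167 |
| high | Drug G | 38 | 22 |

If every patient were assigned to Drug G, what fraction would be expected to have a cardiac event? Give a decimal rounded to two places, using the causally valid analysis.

0.20

Because the drug influences blood pressure, blood pressure is a post-treatment mediator, not a confounder. Stratifying on it would bias the estimate; the causal effect is the crude pooled difference.
So P(outcome | do(Drug G)) is just the pooled rate for Drug G: 60/300 = 0.200.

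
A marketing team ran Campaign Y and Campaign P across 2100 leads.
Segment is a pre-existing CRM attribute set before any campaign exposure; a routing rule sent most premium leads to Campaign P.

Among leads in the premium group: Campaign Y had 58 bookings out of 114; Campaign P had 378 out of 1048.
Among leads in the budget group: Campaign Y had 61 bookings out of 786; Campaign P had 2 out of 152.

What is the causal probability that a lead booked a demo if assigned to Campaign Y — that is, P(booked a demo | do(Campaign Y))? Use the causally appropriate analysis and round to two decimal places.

Within every customer segment level Campaign Y has the higher rate, yet pooled Campaign P does — Simpson's reversal.
The imbalance in customer segment arose from how leads were allocated, not from anything the campaign did; and customer segment independently affects the outcome. The pooled gap is confounded — condition on customer segment.
Standardising Campaign Y to the population customer segment mix: 0.553·58/114 + 0.447·61/786 = 0.316.

0.32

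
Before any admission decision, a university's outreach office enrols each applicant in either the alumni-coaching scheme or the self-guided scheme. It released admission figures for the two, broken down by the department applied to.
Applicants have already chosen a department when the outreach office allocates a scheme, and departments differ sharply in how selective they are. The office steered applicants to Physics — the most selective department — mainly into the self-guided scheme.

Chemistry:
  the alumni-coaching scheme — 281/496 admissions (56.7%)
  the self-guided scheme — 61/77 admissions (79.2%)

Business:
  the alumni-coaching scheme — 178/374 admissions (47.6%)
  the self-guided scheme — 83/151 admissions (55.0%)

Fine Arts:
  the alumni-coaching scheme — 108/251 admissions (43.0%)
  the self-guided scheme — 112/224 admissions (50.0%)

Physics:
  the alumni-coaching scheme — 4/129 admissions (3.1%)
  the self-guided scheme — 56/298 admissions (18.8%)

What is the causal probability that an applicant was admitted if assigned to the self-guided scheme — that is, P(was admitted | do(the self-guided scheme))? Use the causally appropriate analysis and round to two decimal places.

0.53

Within every department level the self-guided scheme has the higher rate, yet pooled the alumni-coaching scheme does — Simpson's reversal.
Nothing the outreach scheme does changes department; the imbalance is an allocation artefact. With department also predicting the outcome, the pooled figure is confounded, and the within-stratum comparison is the causal one.
Standardising the self-guided scheme to the population department mix: 0.286·61/77 + 0.263·83/151 + 0.237·112/224 + 0.213·56/298 = 0.530.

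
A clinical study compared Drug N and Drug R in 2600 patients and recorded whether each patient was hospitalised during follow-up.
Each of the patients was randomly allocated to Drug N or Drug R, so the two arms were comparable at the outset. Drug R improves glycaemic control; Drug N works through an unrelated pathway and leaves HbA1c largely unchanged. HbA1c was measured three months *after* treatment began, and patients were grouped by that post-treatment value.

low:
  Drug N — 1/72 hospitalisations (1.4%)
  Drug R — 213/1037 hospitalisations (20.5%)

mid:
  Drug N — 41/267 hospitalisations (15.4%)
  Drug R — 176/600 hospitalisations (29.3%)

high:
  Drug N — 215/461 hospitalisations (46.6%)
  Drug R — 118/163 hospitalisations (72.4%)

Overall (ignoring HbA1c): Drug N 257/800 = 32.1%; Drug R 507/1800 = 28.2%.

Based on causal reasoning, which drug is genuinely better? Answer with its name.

HbA1c is downstream of the drug. One should not condition on a consequence of treatment, so the overall rates are the right comparison.
Pooled: Drug N 32.1% vs Drug R 28.2%; Drug R is lower overall.

Drug R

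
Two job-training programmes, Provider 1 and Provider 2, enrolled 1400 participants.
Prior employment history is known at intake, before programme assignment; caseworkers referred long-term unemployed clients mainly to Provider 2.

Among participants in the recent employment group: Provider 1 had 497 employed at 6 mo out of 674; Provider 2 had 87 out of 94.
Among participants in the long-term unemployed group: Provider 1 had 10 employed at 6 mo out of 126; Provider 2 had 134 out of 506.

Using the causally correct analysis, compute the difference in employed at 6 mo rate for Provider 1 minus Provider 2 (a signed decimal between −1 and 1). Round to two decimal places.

-0.19

Since prior employment history is a pre-existing factor (not a product of the programme) and it affects the outcome on its own, it is a confounder. The stratified rates, not the pooled rate, identify the causal effect.
Adjusting over the population distribution of prior employment history: 0.549·(0.737−0.926) + 0.451·(0.079−0.265) = -0.187.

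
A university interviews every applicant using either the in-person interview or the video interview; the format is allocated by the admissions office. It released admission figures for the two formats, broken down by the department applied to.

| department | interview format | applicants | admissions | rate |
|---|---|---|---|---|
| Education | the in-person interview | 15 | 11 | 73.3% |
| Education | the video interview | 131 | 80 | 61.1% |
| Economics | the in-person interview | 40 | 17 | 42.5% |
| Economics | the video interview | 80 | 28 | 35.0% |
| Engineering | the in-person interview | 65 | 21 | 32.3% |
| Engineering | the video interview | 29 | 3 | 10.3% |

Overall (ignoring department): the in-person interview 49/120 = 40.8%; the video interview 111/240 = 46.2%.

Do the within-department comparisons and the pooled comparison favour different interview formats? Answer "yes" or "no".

Within each department level (Education 73.3% vs 61.1%; Economics 42.5% vs 35.0%; Engineering 32.3% vs 10.3%), the in-person interview has the higher rate every time. Pooled: 40.8% vs 46.2% — the video interview has the higher rate overall. The two comparisons disagree.

yes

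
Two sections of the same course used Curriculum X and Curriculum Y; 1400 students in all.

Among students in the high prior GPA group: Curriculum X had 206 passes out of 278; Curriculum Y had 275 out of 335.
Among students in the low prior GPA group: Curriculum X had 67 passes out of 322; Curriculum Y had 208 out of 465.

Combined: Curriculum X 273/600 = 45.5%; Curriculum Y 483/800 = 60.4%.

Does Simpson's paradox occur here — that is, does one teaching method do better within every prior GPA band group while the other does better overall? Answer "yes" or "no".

Within each prior GPA band level (high prior GPA 74.1% vs 82.1%; low prior GPA 20.8% vs 44.7%), Curriculum Y has the higher rate every time. Pooled: 45.5% vs 60.4% — Curriculum Y has the higher rate overall. They agree.

no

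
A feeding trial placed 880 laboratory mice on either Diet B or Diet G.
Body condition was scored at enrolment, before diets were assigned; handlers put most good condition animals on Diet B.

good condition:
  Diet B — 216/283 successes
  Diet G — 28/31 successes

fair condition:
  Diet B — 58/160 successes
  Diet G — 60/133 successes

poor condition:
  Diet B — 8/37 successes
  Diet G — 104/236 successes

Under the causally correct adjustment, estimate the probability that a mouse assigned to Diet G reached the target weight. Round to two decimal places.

The starting body condition-specific comparison favours Diet G throughout, but the pooled figures favour Diet B. The question is whether to condition on starting body condition.
The imbalance in starting body condition arose from how laboratory mice were allocated, not from anything the diet did; and starting body condition independently affects the outcome. The pooled gap is confounded — condition on starting body condition.
Standardising Diet G to the population starting body condition mix: 0.357·28/31 + 0.333·60/133 + 0.310·104/236 = 0.609.

0.61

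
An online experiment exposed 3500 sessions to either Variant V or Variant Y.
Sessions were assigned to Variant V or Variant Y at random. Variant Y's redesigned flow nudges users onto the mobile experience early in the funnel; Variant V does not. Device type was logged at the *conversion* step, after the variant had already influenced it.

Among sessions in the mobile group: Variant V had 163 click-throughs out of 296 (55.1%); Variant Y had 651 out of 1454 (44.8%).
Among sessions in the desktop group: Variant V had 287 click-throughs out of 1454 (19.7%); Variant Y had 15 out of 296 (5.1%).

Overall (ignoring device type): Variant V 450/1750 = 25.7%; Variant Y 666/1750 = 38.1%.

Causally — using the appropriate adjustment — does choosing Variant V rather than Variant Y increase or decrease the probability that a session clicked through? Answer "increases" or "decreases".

Because the variant influences device type, device type is a post-treatment mediator, not a confounder. Stratifying on it would bias the estimate; the causal effect is the crude pooled difference.
Pooled: Variant V 25.7% vs Variant Y 38.1%; Variant Y is higher overall.

decreases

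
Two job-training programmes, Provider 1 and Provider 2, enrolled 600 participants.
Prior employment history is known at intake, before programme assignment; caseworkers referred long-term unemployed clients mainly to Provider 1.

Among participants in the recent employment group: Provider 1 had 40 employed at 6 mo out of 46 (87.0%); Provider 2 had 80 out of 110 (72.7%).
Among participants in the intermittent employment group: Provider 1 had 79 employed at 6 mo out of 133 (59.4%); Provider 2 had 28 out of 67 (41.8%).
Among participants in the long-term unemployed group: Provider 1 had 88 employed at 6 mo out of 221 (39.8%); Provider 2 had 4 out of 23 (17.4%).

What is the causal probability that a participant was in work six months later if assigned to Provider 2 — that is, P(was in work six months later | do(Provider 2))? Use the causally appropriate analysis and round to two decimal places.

Prior employment history satisfies the back-door criterion: it is not a descendant of the programme, and it blocks the spurious path from programme to outcome. Adjusting for it (i.e., using the within-prior employment history rates) gives the causal effect.
Standardising Provider 2 to the population prior employment history mix: 0.260·80/110 + 0.333·28/67 + 0.407·4/23 = 0.399.

0.40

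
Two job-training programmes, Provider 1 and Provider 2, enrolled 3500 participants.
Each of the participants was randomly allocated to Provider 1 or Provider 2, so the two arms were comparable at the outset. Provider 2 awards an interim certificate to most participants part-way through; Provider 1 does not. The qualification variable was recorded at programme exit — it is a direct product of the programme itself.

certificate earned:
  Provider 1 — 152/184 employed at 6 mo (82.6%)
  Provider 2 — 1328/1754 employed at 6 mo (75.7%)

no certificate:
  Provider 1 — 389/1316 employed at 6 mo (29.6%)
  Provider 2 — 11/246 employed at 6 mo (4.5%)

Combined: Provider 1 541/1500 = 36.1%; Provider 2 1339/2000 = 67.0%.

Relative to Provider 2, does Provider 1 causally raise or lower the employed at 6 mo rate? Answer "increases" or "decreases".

decreases

Stratifying would compare programmes among participants the programmes themselves sorted into qualification attained during the programme groups — a form of selection on an intermediate. The unconditioned pooled rates give the total causal effect.
Pooled: Provider 1 36.1% vs Provider 2 67.0%; Provider 2 is higher overall.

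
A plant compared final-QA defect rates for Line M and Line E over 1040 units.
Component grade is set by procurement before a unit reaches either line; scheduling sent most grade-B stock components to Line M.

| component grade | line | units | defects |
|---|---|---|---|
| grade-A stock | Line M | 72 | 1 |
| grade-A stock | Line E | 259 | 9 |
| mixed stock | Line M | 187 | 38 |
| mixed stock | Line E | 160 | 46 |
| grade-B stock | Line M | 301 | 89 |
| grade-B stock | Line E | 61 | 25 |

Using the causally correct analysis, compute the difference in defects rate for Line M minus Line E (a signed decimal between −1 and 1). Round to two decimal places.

-0.07

Component grade differs across lines for reasons unrelated to any effect of the line itself, and it separately predicts the outcome — a classic confounder. We must compare within component grade levels.
Adjusting over the population distribution of component grade: 0.318·(0.014−0.035) + 0.334·(0.203−0.287) + 0.348·(0.296−0.410) = -0.074.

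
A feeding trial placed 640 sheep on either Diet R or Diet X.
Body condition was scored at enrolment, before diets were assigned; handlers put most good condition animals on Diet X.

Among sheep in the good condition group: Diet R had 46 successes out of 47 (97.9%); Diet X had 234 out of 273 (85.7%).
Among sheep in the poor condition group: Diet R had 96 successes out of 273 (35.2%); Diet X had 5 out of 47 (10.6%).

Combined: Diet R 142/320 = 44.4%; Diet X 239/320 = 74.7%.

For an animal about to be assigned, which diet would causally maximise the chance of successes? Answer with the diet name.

Diet R

Here starting body condition is a common cause — it drives both which diet a case falls under and the outcome. The crude comparison mixes populations; the stratum-specific rates are the causally relevant ones.
Within each level — good condition: 97.9% vs 85.7%; poor condition: 35.2% vs 10.6% — Diet R is higher every time.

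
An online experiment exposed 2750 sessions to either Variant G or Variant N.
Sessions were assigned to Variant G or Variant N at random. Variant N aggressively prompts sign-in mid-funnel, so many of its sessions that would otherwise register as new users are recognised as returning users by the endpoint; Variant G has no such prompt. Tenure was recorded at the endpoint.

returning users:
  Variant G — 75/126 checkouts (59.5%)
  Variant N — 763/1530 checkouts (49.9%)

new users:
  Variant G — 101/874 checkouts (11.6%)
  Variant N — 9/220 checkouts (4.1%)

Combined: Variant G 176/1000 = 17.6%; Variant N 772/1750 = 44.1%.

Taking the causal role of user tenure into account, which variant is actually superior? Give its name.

Variant N

Because the variant influences user tenure, user tenure is a post-treatment mediator, not a confounder. Stratifying on it would bias the estimate; the causal effect is the crude pooled difference.
Pooled: Variant G 17.6% vs Variant N 44.1%; Variant N is higher overall.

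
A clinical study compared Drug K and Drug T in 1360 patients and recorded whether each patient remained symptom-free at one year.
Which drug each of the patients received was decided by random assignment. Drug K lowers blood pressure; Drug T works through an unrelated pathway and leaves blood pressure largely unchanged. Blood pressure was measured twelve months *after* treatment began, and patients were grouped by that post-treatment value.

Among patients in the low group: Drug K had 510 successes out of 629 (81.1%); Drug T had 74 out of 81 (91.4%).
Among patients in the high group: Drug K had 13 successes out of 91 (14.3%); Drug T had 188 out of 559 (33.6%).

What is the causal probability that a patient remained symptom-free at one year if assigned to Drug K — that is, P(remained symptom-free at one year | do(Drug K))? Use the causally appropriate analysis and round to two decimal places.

0.73

Stratifying would compare drugs among patients the drugs themselves sorted into blood pressure groups — a form of selection on an intermediate. The unconditioned pooled rates give the total causal effect.
So P(outcome | do(Drug K)) is just the pooled rate for Drug K: 523/720 = 0.726.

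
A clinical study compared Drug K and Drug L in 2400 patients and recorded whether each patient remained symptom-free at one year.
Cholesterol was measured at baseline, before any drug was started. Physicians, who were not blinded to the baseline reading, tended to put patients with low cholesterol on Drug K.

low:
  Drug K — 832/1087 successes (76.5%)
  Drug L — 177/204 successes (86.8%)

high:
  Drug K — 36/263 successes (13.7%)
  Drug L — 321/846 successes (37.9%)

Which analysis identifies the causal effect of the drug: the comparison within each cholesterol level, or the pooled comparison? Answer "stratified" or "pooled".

stratified

Drug L is higher inside every cholesterol stratum but Drug K is higher in aggregate. Whether to stratify depends on how cholesterol relates to the drug.
Cholesterol differs across drugs for reasons unrelated to any effect of the drug itself, and it separately predicts the outcome — a classic confounder. We must compare within cholesterol levels.
Within each level — low: 76.5% vs 86.8%; high: 13.7% vs 37.9% — Drug L is higher every time.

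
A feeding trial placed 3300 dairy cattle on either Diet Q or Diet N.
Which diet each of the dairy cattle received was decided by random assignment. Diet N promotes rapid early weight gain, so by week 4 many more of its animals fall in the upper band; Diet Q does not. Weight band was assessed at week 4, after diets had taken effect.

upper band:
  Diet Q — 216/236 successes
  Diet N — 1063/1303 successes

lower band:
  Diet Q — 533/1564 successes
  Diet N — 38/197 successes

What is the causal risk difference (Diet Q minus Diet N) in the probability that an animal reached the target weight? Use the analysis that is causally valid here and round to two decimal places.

-0.32

Week-4 weight band lies on the pathway diet → week-4 weight band → outcome, so adjusting for it blocks the indirect effect. For the total causal effect of diet, use the unadjusted pooled rates.
The causal difference is the pooled difference: 0.416 − 0.734 = -0.318.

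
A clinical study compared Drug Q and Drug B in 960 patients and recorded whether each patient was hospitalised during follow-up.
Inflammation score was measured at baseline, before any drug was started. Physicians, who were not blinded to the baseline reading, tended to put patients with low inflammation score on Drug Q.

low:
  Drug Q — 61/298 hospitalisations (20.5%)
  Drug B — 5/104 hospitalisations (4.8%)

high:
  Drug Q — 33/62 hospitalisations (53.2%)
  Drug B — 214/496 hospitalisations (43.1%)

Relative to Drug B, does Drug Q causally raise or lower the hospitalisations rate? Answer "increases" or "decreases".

Since inflammation score is a pre-existing factor (not a product of the drug) and it affects the outcome on its own, it is a confounder. The stratified rates, not the pooled rate, identify the causal effect.
Within each level — low: 20.5% vs 4.8%; high: 53.2% vs 43.1% — Drug B is lower every time.

increases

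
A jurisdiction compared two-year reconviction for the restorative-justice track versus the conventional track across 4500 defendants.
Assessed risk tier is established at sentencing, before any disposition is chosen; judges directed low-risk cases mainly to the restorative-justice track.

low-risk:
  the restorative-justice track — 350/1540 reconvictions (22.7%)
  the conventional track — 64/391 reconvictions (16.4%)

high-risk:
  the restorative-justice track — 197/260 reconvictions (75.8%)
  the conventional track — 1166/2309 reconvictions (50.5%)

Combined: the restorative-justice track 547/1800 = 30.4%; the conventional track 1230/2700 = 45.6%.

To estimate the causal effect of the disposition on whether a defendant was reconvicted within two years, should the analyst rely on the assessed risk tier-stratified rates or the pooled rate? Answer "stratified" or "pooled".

The stratified and pooled comparisons disagree (the conventional track wins within each assessed risk tier; the restorative-justice track wins overall), so the answer turns on the causal role of assessed risk tier.
Assessed risk tier differs across dispositions for reasons unrelated to any effect of the disposition itself, and it separately predicts the outcome — a classic confounder. We must compare within assessed risk tier levels.
Within each level — low-risk: 22.7% vs 16.4%; high-risk: 75.8% vs 50.5% — the conventional track is lower every time.

stratified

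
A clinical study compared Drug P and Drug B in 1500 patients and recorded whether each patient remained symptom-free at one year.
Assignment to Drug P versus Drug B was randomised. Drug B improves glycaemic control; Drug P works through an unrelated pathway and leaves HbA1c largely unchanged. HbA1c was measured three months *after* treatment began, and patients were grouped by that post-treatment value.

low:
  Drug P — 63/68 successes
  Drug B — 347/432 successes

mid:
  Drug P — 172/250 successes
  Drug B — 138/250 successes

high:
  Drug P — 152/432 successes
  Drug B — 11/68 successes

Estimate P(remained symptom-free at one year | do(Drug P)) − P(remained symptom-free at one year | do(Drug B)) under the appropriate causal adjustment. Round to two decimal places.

-0.15

Stratifying would compare drugs among patients the drugs themselves sorted into HbA1c groups — a form of selection on an intermediate. The unconditioned pooled rates give the total causal effect.
The causal difference is the pooled difference: 0.516 − 0.661 = -0.145.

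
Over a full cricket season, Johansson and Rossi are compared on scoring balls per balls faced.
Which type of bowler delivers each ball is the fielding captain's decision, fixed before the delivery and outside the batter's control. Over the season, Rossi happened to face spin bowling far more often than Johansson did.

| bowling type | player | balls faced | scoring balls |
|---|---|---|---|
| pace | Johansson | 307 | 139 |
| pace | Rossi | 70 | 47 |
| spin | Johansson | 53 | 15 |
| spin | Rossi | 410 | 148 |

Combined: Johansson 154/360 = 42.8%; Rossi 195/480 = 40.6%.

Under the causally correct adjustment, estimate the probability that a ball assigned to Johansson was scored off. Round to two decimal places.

The imbalance in bowling type arose from how balls faced were allocated, not from anything the player did; and bowling type independently affects the outcome. The pooled gap is confounded — condition on bowling type.
Standardising Johansson to the population bowling type mix: 0.449·139/307 + 0.551·15/53 = 0.359.

0.36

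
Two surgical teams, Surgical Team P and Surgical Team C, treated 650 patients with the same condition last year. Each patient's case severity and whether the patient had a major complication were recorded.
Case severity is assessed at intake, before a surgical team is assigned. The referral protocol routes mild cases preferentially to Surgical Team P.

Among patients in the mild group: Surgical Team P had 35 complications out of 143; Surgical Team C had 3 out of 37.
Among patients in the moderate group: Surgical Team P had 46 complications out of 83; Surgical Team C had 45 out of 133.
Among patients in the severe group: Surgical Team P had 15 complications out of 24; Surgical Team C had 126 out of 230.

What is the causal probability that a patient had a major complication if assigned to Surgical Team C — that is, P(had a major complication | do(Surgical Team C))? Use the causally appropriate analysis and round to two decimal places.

Here case severity is a common cause — it drives both which surgical team a case falls under and the outcome. The crude comparison mixes populations; the stratum-specific rates are the causally relevant ones.
Standardising Surgical Team C to the population case severity mix: 0.277·3/37 + 0.332·45/133 + 0.391·126/230 = 0.349.

0.35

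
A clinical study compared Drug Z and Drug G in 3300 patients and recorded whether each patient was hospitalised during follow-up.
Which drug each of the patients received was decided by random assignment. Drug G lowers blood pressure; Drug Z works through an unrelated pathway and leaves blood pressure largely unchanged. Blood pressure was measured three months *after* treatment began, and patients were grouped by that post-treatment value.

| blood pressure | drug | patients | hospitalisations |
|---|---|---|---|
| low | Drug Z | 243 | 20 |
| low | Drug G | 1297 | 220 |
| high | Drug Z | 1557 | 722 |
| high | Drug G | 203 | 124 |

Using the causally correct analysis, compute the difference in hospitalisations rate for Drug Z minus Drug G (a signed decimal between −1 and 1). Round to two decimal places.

+0.18

Blood pressure is recorded after the drug and is itself shifted by it — it sits on the causal path from drug to outcome. Conditioning on a mediator would strip out part of the effect we want; the pooled comparison gives the total causal effect.
The causal difference is the pooled difference: 0.412 − 0.229 = +0.183.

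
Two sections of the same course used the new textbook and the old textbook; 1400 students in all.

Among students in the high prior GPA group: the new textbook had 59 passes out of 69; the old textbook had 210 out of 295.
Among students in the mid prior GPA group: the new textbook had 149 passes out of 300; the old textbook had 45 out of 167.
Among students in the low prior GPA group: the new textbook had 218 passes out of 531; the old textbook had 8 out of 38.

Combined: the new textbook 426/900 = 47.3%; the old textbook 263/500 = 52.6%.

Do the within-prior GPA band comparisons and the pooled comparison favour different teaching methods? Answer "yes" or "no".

Within each prior GPA band level (high prior GPA 85.5% vs 71.2%; mid prior GPA 49.7% vs 26.9%; low prior GPA 41.1% vs 21.1%), the new textbook has the higher rate every time. Pooled: 47.3% vs 52.6% — the old textbook has the higher rate overall. The two comparisons disagree.

yes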